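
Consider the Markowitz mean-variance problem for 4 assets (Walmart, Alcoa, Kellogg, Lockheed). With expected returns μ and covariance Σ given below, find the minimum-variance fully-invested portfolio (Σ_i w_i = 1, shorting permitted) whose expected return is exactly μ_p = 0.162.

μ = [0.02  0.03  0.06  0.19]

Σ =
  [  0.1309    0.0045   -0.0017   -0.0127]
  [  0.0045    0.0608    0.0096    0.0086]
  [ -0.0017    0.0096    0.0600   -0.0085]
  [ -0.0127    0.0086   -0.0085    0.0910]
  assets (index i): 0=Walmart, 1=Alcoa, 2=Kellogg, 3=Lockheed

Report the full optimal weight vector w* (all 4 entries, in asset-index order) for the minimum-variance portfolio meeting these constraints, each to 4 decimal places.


u=Σ⁻¹μ = [0.3934  -0.0698  1.3446  2.2750]
v=Σ⁻¹𝟙 = [8.7024  11.3370  16.9000  12.7107]
a=μᵀu=0.518700  b=𝟙ᵀu=3.943186  c=𝟙ᵀv=49.650010  D=ac−b²=10.204761
λ₁=(c·0.162−b)/D = (49.650010·0.162−3.943186)/10.204761 = 0.401785
λ₂=(a−b·0.162)/D = (0.518700−3.943186·0.162)/10.204761 = -0.011769
w* = 0.401785·u + -0.011769·v:
  w_0 = 0.401785·0.3934 + -0.011769·8.7024 = 0.0556  (Walmart)
  w_1 = 0.401785·-0.0698 + -0.011769·11.3370 = -0.1615  (Alcoa)
  w_2 = 0.401785·1.3446 + -0.011769·16.9000 = 0.3414  (Kellogg)
  w_3 = 0.401785·2.2750 + -0.011769·12.7107 = 0.7645  (Lockheed)
Σw_i=1.0000  μᵀw=0.1620
σ²=wᵀΣw=λ₁·μ_p+λ₂ = 0.401785·0.162 + -0.011769 = 0.053321 ≈ 0.0533

0.0556  -0.1615  0.3414  0.7645


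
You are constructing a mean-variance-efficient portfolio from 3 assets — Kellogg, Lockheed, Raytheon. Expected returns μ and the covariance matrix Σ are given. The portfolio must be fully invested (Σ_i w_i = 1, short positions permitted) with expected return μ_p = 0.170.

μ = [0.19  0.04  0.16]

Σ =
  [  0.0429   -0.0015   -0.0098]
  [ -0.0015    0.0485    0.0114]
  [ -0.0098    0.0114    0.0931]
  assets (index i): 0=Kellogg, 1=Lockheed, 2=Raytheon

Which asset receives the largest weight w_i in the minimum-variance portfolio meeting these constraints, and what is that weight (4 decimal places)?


Kellogg (0.6408)

u=Σ⁻¹μ = [4.9436  0.4647  2.1821]
v=Σ⁻¹𝟙 = [26.5332  18.7990  11.2322]
a=μᵀu=1.307006  b=𝟙ᵀu=7.590417  c=𝟙ᵀv=56.564405  D=ac−b²=16.315600
λ₁=(c·0.170−b)/D = (56.564405·0.170−7.590417)/16.315600 = 0.124147
λ₂=(a−b·0.170)/D = (1.307006−7.590417·0.170)/16.315600 = 0.001020
w* = 0.124147·u + 0.001020·v:
  w_0 = 0.124147·4.9436 + 0.001020·26.5332 = 0.6408  (Kellogg)
  w_1 = 0.124147·0.4647 + 0.001020·18.7990 = 0.0769  (Lockheed)
  w_2 = 0.124147·2.1821 + 0.001020·11.2322 = 0.2823  (Raytheon)
Σw_i=1.0000  μᵀw=0.1700
σ²=wᵀΣw=λ₁·μ_p+λ₂ = 0.124147·0.170 + 0.001020 = 0.022125 ≈ 0.0221


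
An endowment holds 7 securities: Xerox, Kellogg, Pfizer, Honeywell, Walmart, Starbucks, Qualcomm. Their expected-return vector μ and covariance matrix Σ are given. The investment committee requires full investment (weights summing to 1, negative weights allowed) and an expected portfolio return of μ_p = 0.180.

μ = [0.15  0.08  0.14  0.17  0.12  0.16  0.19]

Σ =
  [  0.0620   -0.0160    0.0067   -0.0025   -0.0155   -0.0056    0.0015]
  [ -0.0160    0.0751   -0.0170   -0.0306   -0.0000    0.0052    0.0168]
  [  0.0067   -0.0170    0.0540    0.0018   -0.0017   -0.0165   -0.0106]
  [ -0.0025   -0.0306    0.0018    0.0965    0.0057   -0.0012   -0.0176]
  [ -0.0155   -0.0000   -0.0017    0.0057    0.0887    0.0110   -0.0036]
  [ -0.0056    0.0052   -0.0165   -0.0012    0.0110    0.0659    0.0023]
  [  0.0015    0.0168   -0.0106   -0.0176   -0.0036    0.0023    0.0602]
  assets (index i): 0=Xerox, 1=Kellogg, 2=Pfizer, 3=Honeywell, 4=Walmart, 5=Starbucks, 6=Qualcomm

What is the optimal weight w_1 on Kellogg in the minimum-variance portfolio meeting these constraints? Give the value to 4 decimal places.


p=Σ⁻¹μ = [3.4496  3.1880  4.9191  3.4525  1.5745  3.3608  4.0218]
q=Σ⁻¹𝟙 = [25.7649  30.0958  34.9497  23.1413  13.1542  21.2513  20.4647]
a=μᵀp=3.538894  b=𝟙ᵀp=23.966366  c=𝟙ᵀq=168.821771  D=ac−b²=23.055612
λ₁=(c·0.180−b)/D = (168.821771·0.180−23.966366)/23.055612 = 0.278525
λ₂=(a−b·0.180)/D = (3.538894−23.966366·0.180)/23.055612 = -0.033617
w* = 0.278525·p + -0.033617·q:
  w_0 = 0.278525·3.4496 + -0.033617·25.7649 = 0.0947  (Xerox)
  w_1 = 0.278525·3.1880 + -0.033617·30.0958 = -0.1238  (Kellogg)
  w_2 = 0.278525·4.9191 + -0.033617·34.9497 = 0.1952  (Pfizer)
  w_3 = 0.278525·3.4525 + -0.033617·23.1413 = 0.1837  (Honeywell)
  w_4 = 0.278525·1.5745 + -0.033617·13.1542 = -0.0037  (Walmart)
  w_5 = 0.278525·3.3608 + -0.033617·21.2513 = 0.2217  (Starbucks)
  w_6 = 0.278525·4.0218 + -0.033617·20.4647 = 0.4322  (Qualcomm)
Σw_i=1.0000  μᵀw=0.1800
σ²=wᵀΣw=λ₁·μ_p+λ₂ = 0.278525·0.180 + -0.033617 = 0.016518 ≈ 0.0165

-0.1238


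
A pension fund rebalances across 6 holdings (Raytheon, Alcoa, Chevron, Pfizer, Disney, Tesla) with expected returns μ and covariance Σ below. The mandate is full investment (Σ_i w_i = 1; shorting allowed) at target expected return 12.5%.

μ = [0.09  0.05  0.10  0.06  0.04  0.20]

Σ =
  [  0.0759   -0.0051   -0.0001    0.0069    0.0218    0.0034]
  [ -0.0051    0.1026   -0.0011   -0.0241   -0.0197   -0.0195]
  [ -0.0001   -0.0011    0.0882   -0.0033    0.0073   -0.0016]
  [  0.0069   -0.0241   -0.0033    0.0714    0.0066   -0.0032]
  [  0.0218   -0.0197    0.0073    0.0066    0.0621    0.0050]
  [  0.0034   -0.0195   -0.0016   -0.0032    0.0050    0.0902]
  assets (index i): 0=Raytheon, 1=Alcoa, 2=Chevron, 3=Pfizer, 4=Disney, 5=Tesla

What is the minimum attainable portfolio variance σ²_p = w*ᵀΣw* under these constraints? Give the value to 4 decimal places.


x=Σ⁻¹μ = [0.9707  1.4012  1.2286  1.3666  0.2537  2.5398]
y=Σ⁻¹𝟙 = [7.6786  20.8293  11.3701  20.0935  15.3059  15.3661]
a=μᵀx=0.880391  b=𝟙ᵀx=7.760627  c=𝟙ᵀy=90.643570  D=ac−b²=19.574484
λ₁=(c·0.125−b)/D = (90.643570·0.125−7.760627)/19.574484 = 0.182371
λ₂=(a−b·0.125)/D = (0.880391−7.760627·0.125)/19.574484 = -0.004582
w* = 0.182371·x + -0.004582·y:
  w_0 = 0.182371·0.9707 + -0.004582·7.6786 = 0.1418  (Raytheon)
  w_1 = 0.182371·1.4012 + -0.004582·20.8293 = 0.1601  (Alcoa)
  w_2 = 0.182371·1.2286 + -0.004582·11.3701 = 0.1720  (Chevron)
  w_3 = 0.182371·1.3666 + -0.004582·20.0935 = 0.1572  (Pfizer)
  w_4 = 0.182371·0.2537 + -0.004582·15.3059 = -0.0239  (Disney)
  w_5 = 0.182371·2.5398 + -0.004582·15.3661 = 0.3928  (Tesla)
Σw_i=1.0000  μᵀw=0.1250
σ²=wᵀΣw=λ₁·μ_p+λ₂ = 0.182371·0.125 + -0.004582 = 0.018215 ≈ 0.0182

0.0182


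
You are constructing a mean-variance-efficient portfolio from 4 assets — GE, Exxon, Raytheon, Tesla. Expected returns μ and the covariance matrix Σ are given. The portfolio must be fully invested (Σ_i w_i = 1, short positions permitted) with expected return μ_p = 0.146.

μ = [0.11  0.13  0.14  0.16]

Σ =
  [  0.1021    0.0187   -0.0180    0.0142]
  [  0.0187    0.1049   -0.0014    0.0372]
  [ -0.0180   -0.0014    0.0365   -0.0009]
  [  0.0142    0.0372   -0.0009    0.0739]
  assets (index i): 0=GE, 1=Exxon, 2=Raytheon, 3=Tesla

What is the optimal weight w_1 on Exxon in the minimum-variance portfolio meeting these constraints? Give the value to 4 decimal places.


-0.0202

u=Σ⁻¹μ = [1.5887  0.4124  4.6770  1.7092]
v=Σ⁻¹𝟙 = [13.8405  4.2879  34.6124  9.1354]
a=μᵀu=1.156621  b=𝟙ᵀu=8.387292  c=𝟙ᵀv=61.876281  D=ac−b²=1.220719
λ₁=(c·0.146−b)/D = (61.876281·0.146−8.387292)/1.220719 = 0.529725
λ₂=(a−b·0.146)/D = (1.156621−8.387292·0.146)/1.220719 = -0.055643
w* = 0.529725·u + -0.055643·v:
  w_0 = 0.529725·1.5887 + -0.055643·13.8405 = 0.0714  (GE)
  w_1 = 0.529725·0.4124 + -0.055643·4.2879 = -0.0202  (Exxon)
  w_2 = 0.529725·4.6770 + -0.055643·34.6124 = 0.5516  (Raytheon)
  w_3 = 0.529725·1.7092 + -0.055643·9.1354 = 0.3971  (Tesla)
Σw_i=1.0000  μᵀw=0.1460
σ²=wᵀΣw=λ₁·μ_p+λ₂ = 0.529725·0.146 + -0.055643 = 0.021697 ≈ 0.0217


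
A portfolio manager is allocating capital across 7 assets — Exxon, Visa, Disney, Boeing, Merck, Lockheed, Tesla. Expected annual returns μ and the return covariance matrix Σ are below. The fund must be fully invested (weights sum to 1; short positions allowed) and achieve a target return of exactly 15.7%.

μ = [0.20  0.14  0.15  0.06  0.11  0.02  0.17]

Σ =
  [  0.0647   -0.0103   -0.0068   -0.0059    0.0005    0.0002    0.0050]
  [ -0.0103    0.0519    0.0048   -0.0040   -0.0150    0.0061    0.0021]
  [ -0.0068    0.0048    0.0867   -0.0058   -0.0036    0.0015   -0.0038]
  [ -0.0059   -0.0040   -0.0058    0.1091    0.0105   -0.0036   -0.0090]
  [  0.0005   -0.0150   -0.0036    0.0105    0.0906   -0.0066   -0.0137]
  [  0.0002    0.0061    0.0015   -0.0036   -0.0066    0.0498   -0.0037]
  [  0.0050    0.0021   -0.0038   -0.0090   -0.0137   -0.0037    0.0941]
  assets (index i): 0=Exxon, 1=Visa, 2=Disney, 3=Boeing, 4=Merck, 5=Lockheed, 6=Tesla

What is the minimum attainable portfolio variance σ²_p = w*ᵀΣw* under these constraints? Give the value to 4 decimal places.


u=Σ⁻¹μ = [3.8336  3.8350  2.0546  0.9806  2.1270  0.3573  2.0178]
v=Σ⁻¹𝟙 = [20.7033  25.2059  13.5692  12.0580  17.8827  20.7892  14.0866]
a=μᵀu=2.254794  b=𝟙ᵀu=15.205956  c=𝟙ᵀv=124.294989  D=ac−b²=49.038505
λ₁=(c·0.157−b)/D = (124.294989·0.157−15.205956)/49.038505 = 0.087857
λ₂=(a−b·0.157)/D = (2.254794−15.205956·0.157)/49.038505 = -0.002703
w* = 0.087857·u + -0.002703·v:
  w_0 = 0.087857·3.8336 + -0.002703·20.7033 = 0.2809  (Exxon)
  w_1 = 0.087857·3.8350 + -0.002703·25.2059 = 0.2688  (Visa)
  w_2 = 0.087857·2.0546 + -0.002703·13.5692 = 0.1438  (Disney)
  w_3 = 0.087857·0.9806 + -0.002703·12.0580 = 0.0536  (Boeing)
  w_4 = 0.087857·2.1270 + -0.002703·17.8827 = 0.1385  (Merck)
  w_5 = 0.087857·0.3573 + -0.002703·20.7892 = -0.0248  (Lockheed)
  w_6 = 0.087857·2.0178 + -0.002703·14.0866 = 0.1392  (Tesla)
Σw_i=1.0000  μᵀw=0.1570
σ²=wᵀΣw=λ₁·μ_p+λ₂ = 0.087857·0.157 + -0.002703 = 0.011091 ≈ 0.0111

0.0111


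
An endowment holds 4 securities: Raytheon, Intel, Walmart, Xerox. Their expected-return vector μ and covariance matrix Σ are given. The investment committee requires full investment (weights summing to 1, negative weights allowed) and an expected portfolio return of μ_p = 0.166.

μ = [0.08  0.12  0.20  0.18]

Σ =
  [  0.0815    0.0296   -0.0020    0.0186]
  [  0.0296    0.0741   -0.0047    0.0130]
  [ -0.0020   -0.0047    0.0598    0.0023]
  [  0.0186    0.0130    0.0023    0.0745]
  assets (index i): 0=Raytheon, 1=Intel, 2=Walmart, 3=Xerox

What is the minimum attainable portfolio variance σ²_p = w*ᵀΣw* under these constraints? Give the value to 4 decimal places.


x=Σ⁻¹μ = [0.0734  1.4466  3.3821  2.0409]
y=Σ⁻¹𝟙 = [6.8419  10.2172  17.3929  9.3948]
a=μᵀx=1.223258  b=𝟙ᵀx=6.943065  c=𝟙ᵀy=43.846813  D=ac−b²=5.429797
λ₁=(c·0.166−b)/D = (43.846813·0.166−6.943065)/5.429797 = 0.061790
λ₂=(a−b·0.166)/D = (1.223258−6.943065·0.166)/5.429797 = 0.013022
w* = 0.061790·x + 0.013022·y:
  w_0 = 0.061790·0.0734 + 0.013022·6.8419 = 0.0936  (Raytheon)
  w_1 = 0.061790·1.4466 + 0.013022·10.2172 = 0.2224  (Intel)
  w_2 = 0.061790·3.3821 + 0.013022·17.3929 = 0.4355  (Walmart)
  w_3 = 0.061790·2.0409 + 0.013022·9.3948 = 0.2485  (Xerox)
Σw_i=1.0000  μᵀw=0.1660
σ²=wᵀΣw=λ₁·μ_p+λ₂ = 0.061790·0.166 + 0.013022 = 0.023279 ≈ 0.0233

0.0233


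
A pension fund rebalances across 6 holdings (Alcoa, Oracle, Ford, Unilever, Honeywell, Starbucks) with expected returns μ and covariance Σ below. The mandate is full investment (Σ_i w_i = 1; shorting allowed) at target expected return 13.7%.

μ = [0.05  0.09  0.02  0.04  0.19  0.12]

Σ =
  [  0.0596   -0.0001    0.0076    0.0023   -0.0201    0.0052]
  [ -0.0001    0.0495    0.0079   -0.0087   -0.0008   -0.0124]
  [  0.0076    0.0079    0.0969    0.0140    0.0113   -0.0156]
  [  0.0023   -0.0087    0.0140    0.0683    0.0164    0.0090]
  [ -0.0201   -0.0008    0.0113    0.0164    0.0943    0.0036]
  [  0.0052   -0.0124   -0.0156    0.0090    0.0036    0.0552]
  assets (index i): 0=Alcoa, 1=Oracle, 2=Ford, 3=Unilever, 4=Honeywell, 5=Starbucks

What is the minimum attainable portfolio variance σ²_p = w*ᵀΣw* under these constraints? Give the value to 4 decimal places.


0.0197

u=Σ⁻¹μ = [1.3773  2.4662  0.0359  -0.0151  2.2335  2.4651]
v=Σ⁻¹𝟙 = [17.2045  26.5809  7.6120  10.3328  10.9397  22.2194]
a=μᵀu=1.011122  b=𝟙ᵀu=8.562917  c=𝟙ᵀv=94.889193  D=ac−b²=22.621008
λ₁=(c·0.137−b)/D = (94.889193·0.137−8.562917)/22.621008 = 0.196141
λ₂=(a−b·0.137)/D = (1.011122−8.562917·0.137)/22.621008 = -0.007161
w* = 0.196141·u + -0.007161·v:
  w_0 = 0.196141·1.3773 + -0.007161·17.2045 = 0.1469  (Alcoa)
  w_1 = 0.196141·2.4662 + -0.007161·26.5809 = 0.2934  (Oracle)
  w_2 = 0.196141·0.0359 + -0.007161·7.6120 = -0.0475  (Ford)
  w_3 = 0.196141·-0.0151 + -0.007161·10.3328 = -0.0770  (Unilever)
  w_4 = 0.196141·2.2335 + -0.007161·10.9397 = 0.3597  (Honeywell)
  w_5 = 0.196141·2.4651 + -0.007161·22.2194 = 0.3244  (Starbucks)
Σw_i=1.0000  μᵀw=0.1370
σ²=wᵀΣw=λ₁·μ_p+λ₂ = 0.196141·0.137 + -0.007161 = 0.019710 ≈ 0.0197


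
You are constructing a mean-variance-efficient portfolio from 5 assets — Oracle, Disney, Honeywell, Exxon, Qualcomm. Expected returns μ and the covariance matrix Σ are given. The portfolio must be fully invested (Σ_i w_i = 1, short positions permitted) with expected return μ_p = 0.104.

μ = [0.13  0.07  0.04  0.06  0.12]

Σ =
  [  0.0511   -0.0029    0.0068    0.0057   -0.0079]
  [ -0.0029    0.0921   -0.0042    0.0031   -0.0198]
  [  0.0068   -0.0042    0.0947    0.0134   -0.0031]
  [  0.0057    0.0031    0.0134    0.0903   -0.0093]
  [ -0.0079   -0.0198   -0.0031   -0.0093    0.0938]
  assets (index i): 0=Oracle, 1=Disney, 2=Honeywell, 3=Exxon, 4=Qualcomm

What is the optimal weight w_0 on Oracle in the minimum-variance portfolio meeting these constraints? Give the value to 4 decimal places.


x=Σ⁻¹μ = [2.7990  1.2359  0.2520  0.5978  1.8435]
y=Σ⁻¹𝟙 = [20.7774  15.2224  8.9294  9.6531  16.8763]
a=μᵀx=0.717547  b=𝟙ᵀx=6.728155  c=𝟙ᵀy=71.458654  D=ac−b²=6.006914
λ₁=(c·0.104−b)/D = (71.458654·0.104−6.728155)/6.006914 = 0.117123
λ₂=(a−b·0.104)/D = (0.717547−6.728155·0.104)/6.006914 = 0.002966
w* = 0.117123·x + 0.002966·y:
  w_0 = 0.117123·2.7990 + 0.002966·20.7774 = 0.3895  (Oracle)
  w_1 = 0.117123·1.2359 + 0.002966·15.2224 = 0.1899  (Disney)
  w_2 = 0.117123·0.2520 + 0.002966·8.9294 = 0.0560  (Honeywell)
  w_3 = 0.117123·0.5978 + 0.002966·9.6531 = 0.0987  (Exxon)
  w_4 = 0.117123·1.8435 + 0.002966·16.8763 = 0.2660  (Qualcomm)
Σw_i=1.0000  μᵀw=0.1040
σ²=wᵀΣw=λ₁·μ_p+λ₂ = 0.117123·0.104 + 0.002966 = 0.015147 ≈ 0.0151

0.3895


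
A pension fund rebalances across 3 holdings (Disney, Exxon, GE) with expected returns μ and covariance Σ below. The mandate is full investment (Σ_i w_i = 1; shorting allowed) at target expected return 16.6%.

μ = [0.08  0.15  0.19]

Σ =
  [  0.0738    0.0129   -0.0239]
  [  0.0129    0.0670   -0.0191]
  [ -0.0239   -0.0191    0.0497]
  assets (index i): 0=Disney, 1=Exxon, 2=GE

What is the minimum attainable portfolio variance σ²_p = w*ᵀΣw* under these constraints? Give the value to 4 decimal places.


x=Σ⁻¹μ = [2.5369  3.5802  6.4188]
y=Σ⁻¹𝟙 = [22.4675  21.8043  39.3045]
a=μᵀx=1.959553  b=𝟙ᵀx=12.535902  c=𝟙ᵀy=83.576318  D=ac−b²=6.623350
λ₁=(c·0.166−b)/D = (83.576318·0.166−12.535902)/6.623350 = 0.201977
λ₂=(a−b·0.166)/D = (1.959553−12.535902·0.166)/6.623350 = -0.018330
w* = 0.201977·x + -0.018330·y:
  w_0 = 0.201977·2.5369 + -0.018330·22.4675 = 0.1006  (Disney)
  w_1 = 0.201977·3.5802 + -0.018330·21.8043 = 0.3234  (Exxon)
  w_2 = 0.201977·6.4188 + -0.018330·39.3045 = 0.5760  (GE)
Σw_i=1.0000  μᵀw=0.1660
σ²=wᵀΣw=λ₁·μ_p+λ₂ = 0.201977·0.166 + -0.018330 = 0.015198 ≈ 0.0152

0.0152


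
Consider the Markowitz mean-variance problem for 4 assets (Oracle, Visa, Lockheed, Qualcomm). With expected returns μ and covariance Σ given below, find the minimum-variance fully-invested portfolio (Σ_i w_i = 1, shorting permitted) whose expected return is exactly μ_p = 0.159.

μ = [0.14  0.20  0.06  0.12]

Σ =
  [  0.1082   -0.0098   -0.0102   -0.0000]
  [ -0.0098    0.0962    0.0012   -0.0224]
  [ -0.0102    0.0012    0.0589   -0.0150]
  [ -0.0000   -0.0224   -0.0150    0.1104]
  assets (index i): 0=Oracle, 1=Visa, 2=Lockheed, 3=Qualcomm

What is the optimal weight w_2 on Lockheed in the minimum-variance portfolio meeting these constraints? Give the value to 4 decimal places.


p=Σ⁻¹μ = [1.6986  2.6642  1.7330  1.8630]
q=Σ⁻¹𝟙 = [12.7399  14.9439  22.7457  15.1805]
a=μᵀp=1.098180  b=𝟙ᵀp=7.958760  c=𝟙ᵀq=65.609960  D=ac−b²=8.709705
λ₁=(c·0.159−b)/D = (65.609960·0.159−7.958760)/8.709705 = 0.283962
λ₂=(a−b·0.159)/D = (1.098180−7.958760·0.159)/8.709705 = -0.019204
w* = 0.283962·p + -0.019204·q:
  w_0 = 0.283962·1.6986 + -0.019204·12.7399 = 0.2377  (Oracle)
  w_1 = 0.283962·2.6642 + -0.019204·14.9439 = 0.4696  (Visa)
  w_2 = 0.283962·1.7330 + -0.019204·22.7457 = 0.0553  (Lockheed)
  w_3 = 0.283962·1.8630 + -0.019204·15.1805 = 0.2375  (Qualcomm)
Σw_i=1.0000  μᵀw=0.1590
σ²=wᵀΣw=λ₁·μ_p+λ₂ = 0.283962·0.159 + -0.019204 = 0.025946 ≈ 0.0259

0.0553


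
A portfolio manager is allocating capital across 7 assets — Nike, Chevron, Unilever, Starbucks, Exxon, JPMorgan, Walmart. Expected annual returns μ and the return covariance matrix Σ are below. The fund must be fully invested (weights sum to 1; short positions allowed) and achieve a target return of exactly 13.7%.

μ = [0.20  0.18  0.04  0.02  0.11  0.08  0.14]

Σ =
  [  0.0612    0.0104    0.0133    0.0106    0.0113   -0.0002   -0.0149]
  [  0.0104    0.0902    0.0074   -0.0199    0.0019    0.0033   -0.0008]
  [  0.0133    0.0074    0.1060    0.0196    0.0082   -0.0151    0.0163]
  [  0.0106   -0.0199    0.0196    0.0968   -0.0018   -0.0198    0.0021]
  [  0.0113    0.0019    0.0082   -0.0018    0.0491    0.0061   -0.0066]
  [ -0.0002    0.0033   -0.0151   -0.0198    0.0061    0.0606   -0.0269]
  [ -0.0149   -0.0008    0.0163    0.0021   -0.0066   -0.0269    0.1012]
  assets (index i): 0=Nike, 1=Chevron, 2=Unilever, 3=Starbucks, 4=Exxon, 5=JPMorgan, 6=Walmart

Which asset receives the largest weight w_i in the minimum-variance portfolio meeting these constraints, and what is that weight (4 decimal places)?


u=Σ⁻¹μ = [3.3217  1.7234  -0.4948  0.7587  1.5835  2.3967  2.6904]
v=Σ⁻¹𝟙 = [12.5996  11.7039  3.9171  16.4464  15.9600  29.3992  19.7123]
a=μᵀu=1.712501  b=𝟙ᵀu=11.979485  c=𝟙ᵀv=109.738437  D=ac−b²=44.419111
λ₁=(c·0.137−b)/D = (109.738437·0.137−11.979485)/44.419111 = 0.068770
λ₂=(a−b·0.137)/D = (1.712501−11.979485·0.137)/44.419111 = 0.001605
w* = 0.068770·u + 0.001605·v:
  w_0 = 0.068770·3.3217 + 0.001605·12.5996 = 0.2487  (Nike)
  w_1 = 0.068770·1.7234 + 0.001605·11.7039 = 0.1373  (Chevron)
  w_2 = 0.068770·-0.4948 + 0.001605·3.9171 = -0.0277  (Unilever)
  w_3 = 0.068770·0.7587 + 0.001605·16.4464 = 0.0786  (Starbucks)
  w_4 = 0.068770·1.5835 + 0.001605·15.9600 = 0.1345  (Exxon)
  w_5 = 0.068770·2.3967 + 0.001605·29.3992 = 0.2120  (JPMorgan)
  w_6 = 0.068770·2.6904 + 0.001605·19.7123 = 0.2167  (Walmart)
Σw_i=1.0000  μᵀw=0.1370
σ²=wᵀΣw=λ₁·μ_p+λ₂ = 0.068770·0.137 + 0.001605 = 0.011027 ≈ 0.0110

Nike (0.2487)


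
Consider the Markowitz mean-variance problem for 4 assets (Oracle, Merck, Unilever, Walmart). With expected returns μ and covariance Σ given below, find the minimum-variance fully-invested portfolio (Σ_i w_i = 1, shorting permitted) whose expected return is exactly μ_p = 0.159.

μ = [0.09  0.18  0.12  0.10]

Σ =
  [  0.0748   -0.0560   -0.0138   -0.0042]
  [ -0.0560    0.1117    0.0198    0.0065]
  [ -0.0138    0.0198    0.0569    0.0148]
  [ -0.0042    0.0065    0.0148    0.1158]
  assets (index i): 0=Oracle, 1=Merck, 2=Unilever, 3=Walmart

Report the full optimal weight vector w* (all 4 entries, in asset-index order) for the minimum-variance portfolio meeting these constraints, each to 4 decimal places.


x=Σ⁻¹μ = [4.0178  3.2739  1.7889  0.5969]
y=Σ⁻¹𝟙 = [33.6043  22.5521  16.1811  6.5205]
a=μᵀx=1.225270  b=𝟙ᵀx=9.677556  c=𝟙ᵀy=78.858056  D=ac−b²=2.967349
λ₁=(c·0.159−b)/D = (78.858056·0.159−9.677556)/2.967349 = 0.964118
λ₂=(a−b·0.159)/D = (1.225270−9.677556·0.159)/2.967349 = -0.105637
w* = 0.964118·x + -0.105637·y:
  w_0 = 0.964118·4.0178 + -0.105637·33.6043 = 0.3238  (Oracle)
  w_1 = 0.964118·3.2739 + -0.105637·22.5521 = 0.7741  (Merck)
  w_2 = 0.964118·1.7889 + -0.105637·16.1811 = 0.0154  (Unilever)
  w_3 = 0.964118·0.5969 + -0.105637·6.5205 = -0.1133  (Walmart)
Σw_i=1.0000  μᵀw=0.1590
σ²=wᵀΣw=λ₁·μ_p+λ₂ = 0.964118·0.159 + -0.105637 = 0.047658 ≈ 0.0477

0.3238  0.7741  0.0154  -0.1133


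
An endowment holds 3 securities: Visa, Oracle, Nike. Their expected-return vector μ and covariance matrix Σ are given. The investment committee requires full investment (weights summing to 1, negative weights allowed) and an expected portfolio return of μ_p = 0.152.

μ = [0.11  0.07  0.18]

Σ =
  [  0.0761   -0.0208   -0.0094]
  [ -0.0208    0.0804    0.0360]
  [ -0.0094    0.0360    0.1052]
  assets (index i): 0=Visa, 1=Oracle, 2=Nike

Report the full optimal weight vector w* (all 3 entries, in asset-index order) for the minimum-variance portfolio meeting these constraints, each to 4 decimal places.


p=Σ⁻¹μ = [1.8136  0.5918  1.6706]
q=Σ⁻¹𝟙 = [17.8063  14.2609  6.2166]
a=μᵀp=0.541620  b=𝟙ᵀp=4.075949  c=𝟙ᵀq=38.283821  D=ac−b²=4.121926
λ₁=(c·0.152−b)/D = (38.283821·0.152−4.075949)/4.121926 = 0.422907
λ₂=(a−b·0.152)/D = (0.541620−4.075949·0.152)/4.121926 = -0.018905
w* = 0.422907·p + -0.018905·q:
  w_0 = 0.422907·1.8136 + -0.018905·17.8063 = 0.4303  (Visa)
  w_1 = 0.422907·0.5918 + -0.018905·14.2609 = -0.0193  (Oracle)
  w_2 = 0.422907·1.6706 + -0.018905·6.2166 = 0.5890  (Nike)
Σw_i=1.0000  μᵀw=0.1520
σ²=wᵀΣw=λ₁·μ_p+λ₂ = 0.422907·0.152 + -0.018905 = 0.045377 ≈ 0.0454

0.4303  -0.0193  0.5890


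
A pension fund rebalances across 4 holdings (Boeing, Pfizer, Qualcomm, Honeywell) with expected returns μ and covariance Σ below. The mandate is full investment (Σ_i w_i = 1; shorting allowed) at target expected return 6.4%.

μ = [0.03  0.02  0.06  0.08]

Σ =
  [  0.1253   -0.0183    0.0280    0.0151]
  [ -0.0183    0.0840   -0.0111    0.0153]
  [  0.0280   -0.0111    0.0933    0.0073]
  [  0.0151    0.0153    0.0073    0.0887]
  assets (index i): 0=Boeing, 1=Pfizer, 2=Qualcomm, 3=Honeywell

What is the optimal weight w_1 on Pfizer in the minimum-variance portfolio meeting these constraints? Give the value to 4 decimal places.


0.1217

u=Σ⁻¹μ = [0.0347  0.1747  0.5895  0.8174]
v=Σ⁻¹𝟙 = [6.9354  13.4244  9.6877  6.9804]
a=μᵀu=0.105294  b=𝟙ᵀu=1.616245  c=𝟙ᵀv=37.027936  D=ac−b²=1.286562
λ₁=(c·0.064−b)/D = (37.027936·0.064−1.616245)/1.286562 = 0.585703
λ₂=(a−b·0.064)/D = (0.105294−1.616245·0.064)/1.286562 = 0.001441
w* = 0.585703·u + 0.001441·v:
  w_0 = 0.585703·0.0347 + 0.001441·6.9354 = 0.0303  (Boeing)
  w_1 = 0.585703·0.1747 + 0.001441·13.4244 = 0.1217  (Pfizer)
  w_2 = 0.585703·0.5895 + 0.001441·9.6877 = 0.3592  (Qualcomm)
  w_3 = 0.585703·0.8174 + 0.001441·6.9804 = 0.4888  (Honeywell)
Σw_i=1.0000  μᵀw=0.0640
σ²=wᵀΣw=λ₁·μ_p+λ₂ = 0.585703·0.064 + 0.001441 = 0.038926 ≈ 0.0389


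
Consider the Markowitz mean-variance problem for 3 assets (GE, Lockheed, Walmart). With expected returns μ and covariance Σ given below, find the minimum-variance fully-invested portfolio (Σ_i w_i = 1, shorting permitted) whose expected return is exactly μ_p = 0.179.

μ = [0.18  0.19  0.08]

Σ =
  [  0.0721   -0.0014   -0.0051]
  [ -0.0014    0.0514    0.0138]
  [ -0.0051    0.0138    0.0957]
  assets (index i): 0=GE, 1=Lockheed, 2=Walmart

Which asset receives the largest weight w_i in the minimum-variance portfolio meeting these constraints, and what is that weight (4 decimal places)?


g=Σ⁻¹μ = [2.5991  3.6469  0.4486]
h=Σ⁻¹𝟙 = [14.8261  17.5198  8.7131]
a=μᵀg=1.196622  b=𝟙ᵀg=6.694506  c=𝟙ᵀh=41.058973  D=ac−b²=4.315662
λ₁=(c·0.179−b)/D = (41.058973·0.179−6.694506)/4.315662 = 0.151784
λ₂=(a−b·0.179)/D = (1.196622−6.694506·0.179)/4.315662 = -0.000393
w* = 0.151784·g + -0.000393·h:
  w_0 = 0.151784·2.5991 + -0.000393·14.8261 = 0.3887  (GE)
  w_1 = 0.151784·3.6469 + -0.000393·17.5198 = 0.5467  (Lockheed)
  w_2 = 0.151784·0.4486 + -0.000393·8.7131 = 0.0647  (Walmart)
Σw_i=1.0000  μᵀw=0.1790
σ²=wᵀΣw=λ₁·μ_p+λ₂ = 0.151784·0.179 + -0.000393 = 0.026777 ≈ 0.0268

Lockheed (0.5467)


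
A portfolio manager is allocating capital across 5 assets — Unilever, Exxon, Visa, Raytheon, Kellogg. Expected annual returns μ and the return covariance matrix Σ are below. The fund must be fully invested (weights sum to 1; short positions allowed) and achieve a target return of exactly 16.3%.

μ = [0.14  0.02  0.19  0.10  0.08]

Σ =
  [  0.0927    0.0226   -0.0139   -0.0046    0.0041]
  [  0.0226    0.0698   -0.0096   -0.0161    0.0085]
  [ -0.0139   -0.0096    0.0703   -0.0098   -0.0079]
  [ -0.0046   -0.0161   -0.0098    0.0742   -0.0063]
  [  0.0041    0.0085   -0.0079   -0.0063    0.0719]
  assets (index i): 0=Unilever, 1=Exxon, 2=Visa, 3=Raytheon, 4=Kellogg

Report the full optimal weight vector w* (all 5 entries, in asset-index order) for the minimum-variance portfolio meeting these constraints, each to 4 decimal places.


0.2984  -0.1182  0.4923  0.1926  0.1349

g=Σ⁻¹μ = [1.9833  0.4603  3.6343  2.1809  1.5356]
h=Σ⁻¹𝟙 = [10.4887  17.4049  23.5678  22.3582  15.8011]
a=μᵀg=1.318316  b=𝟙ᵀg=9.794318  c=𝟙ᵀh=89.620784  D=ac−b²=22.219817
λ₁=(c·0.163−b)/D = (89.620784·0.163−9.794318)/22.219817 = 0.216648
λ₂=(a−b·0.163)/D = (1.318316−9.794318·0.163)/22.219817 = -0.012518
w* = 0.216648·g + -0.012518·h:
  w_0 = 0.216648·1.9833 + -0.012518·10.4887 = 0.2984  (Unilever)
  w_1 = 0.216648·0.4603 + -0.012518·17.4049 = -0.1182  (Exxon)
  w_2 = 0.216648·3.6343 + -0.012518·23.5678 = 0.4923  (Visa)
  w_3 = 0.216648·2.1809 + -0.012518·22.3582 = 0.1926  (Raytheon)
  w_4 = 0.216648·1.5356 + -0.012518·15.8011 = 0.1349  (Kellogg)
Σw_i=1.0000  μᵀw=0.1630
σ²=wᵀΣw=λ₁·μ_p+λ₂ = 0.216648·0.163 + -0.012518 = 0.022795 ≈ 0.0228


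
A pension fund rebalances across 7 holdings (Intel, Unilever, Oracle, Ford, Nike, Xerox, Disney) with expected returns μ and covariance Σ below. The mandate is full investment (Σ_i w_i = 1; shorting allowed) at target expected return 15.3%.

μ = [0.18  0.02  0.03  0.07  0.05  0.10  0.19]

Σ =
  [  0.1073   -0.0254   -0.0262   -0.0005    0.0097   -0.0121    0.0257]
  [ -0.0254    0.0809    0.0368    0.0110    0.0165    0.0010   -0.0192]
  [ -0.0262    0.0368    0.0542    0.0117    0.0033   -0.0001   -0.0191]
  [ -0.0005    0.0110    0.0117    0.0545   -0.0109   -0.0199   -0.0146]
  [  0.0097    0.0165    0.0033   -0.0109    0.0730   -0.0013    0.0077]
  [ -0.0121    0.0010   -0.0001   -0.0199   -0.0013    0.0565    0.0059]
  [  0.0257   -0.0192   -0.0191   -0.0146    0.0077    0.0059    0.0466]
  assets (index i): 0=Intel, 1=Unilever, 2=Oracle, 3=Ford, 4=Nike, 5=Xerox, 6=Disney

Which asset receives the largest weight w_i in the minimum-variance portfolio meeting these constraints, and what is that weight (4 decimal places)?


x=Σ⁻¹μ = [1.3705  0.4218  1.9622  3.1364  0.3184  2.6605  4.8927]
y=Σ⁻¹𝟙 = [10.8965  5.3044  23.4544  33.9436  12.1752  28.8514  32.2186]
a=μᵀx=1.745125  b=𝟙ᵀx=14.762584  c=𝟙ᵀy=146.844175  D=ac−b²=38.327565
λ₁=(c·0.153−b)/D = (146.844175·0.153−14.762584)/38.327565 = 0.201019
λ₂=(a−b·0.153)/D = (1.745125−14.762584·0.153)/38.327565 = -0.013399
w* = 0.201019·x + -0.013399·y:
  w_0 = 0.201019·1.3705 + -0.013399·10.8965 = 0.1295  (Intel)
  w_1 = 0.201019·0.4218 + -0.013399·5.3044 = 0.0137  (Unilever)
  w_2 = 0.201019·1.9622 + -0.013399·23.4544 = 0.0802  (Oracle)
  w_3 = 0.201019·3.1364 + -0.013399·33.9436 = 0.1757  (Ford)
  w_4 = 0.201019·0.3184 + -0.013399·12.1752 = -0.0991  (Nike)
  w_5 = 0.201019·2.6605 + -0.013399·28.8514 = 0.1482  (Xerox)
  w_6 = 0.201019·4.8927 + -0.013399·32.2186 = 0.5518  (Disney)
Σw_i=1.0000  μᵀw=0.1530
σ²=wᵀΣw=λ₁·μ_p+λ₂ = 0.201019·0.153 + -0.013399 = 0.017357 ≈ 0.0174

Disney (0.5518)


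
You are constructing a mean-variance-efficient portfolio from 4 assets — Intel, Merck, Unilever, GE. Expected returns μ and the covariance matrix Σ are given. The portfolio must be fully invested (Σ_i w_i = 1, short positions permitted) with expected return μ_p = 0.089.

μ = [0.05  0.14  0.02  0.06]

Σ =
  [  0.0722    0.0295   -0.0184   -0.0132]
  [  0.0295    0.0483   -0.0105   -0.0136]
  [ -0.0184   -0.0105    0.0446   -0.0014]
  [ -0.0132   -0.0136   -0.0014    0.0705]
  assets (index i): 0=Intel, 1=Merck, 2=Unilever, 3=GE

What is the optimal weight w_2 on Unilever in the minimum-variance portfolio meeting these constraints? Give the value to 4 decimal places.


x=Σ⁻¹μ = [-0.2298  3.7575  1.2872  1.5585]
y=Σ⁻¹𝟙 = [17.2095  24.4482  35.9940  22.8376]
a=μᵀx=0.633817  b=𝟙ᵀx=6.373364  c=𝟙ᵀy=100.489349  D=ac−b²=23.072112
λ₁=(c·0.089−b)/D = (100.489349·0.089−6.373364)/23.072112 = 0.111398
λ₂=(a−b·0.089)/D = (0.633817−6.373364·0.089)/23.072112 = 0.002886
w* = 0.111398·x + 0.002886·y:
  w_0 = 0.111398·-0.2298 + 0.002886·17.2095 = 0.0241  (Intel)
  w_1 = 0.111398·3.7575 + 0.002886·24.4482 = 0.4891  (Merck)
  w_2 = 0.111398·1.2872 + 0.002886·35.9940 = 0.2473  (Unilever)
  w_3 = 0.111398·1.5585 + 0.002886·22.8376 = 0.2395  (GE)
Σw_i=1.0000  μᵀw=0.0890
σ²=wᵀΣw=λ₁·μ_p+λ₂ = 0.111398·0.089 + 0.002886 = 0.012801 ≈ 0.0128

0.2473


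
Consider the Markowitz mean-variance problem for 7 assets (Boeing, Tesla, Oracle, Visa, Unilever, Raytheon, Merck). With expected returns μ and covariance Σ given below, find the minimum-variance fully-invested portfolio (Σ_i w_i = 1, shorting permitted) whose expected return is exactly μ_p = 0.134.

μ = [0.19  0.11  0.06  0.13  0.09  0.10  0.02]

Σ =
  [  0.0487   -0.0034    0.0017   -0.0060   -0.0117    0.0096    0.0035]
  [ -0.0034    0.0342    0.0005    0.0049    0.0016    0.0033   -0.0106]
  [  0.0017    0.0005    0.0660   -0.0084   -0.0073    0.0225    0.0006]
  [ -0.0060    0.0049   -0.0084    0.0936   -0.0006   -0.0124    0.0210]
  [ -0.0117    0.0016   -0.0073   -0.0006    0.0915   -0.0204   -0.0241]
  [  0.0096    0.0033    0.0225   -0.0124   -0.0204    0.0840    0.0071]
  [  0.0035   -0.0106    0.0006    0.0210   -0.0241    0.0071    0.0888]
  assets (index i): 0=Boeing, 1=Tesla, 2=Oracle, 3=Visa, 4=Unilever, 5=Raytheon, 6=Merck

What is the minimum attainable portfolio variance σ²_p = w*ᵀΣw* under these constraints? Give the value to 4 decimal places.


x=Σ⁻¹μ = [4.5430  3.4007  0.8479  1.6042  1.9359  0.9740  0.5145]
y=Σ⁻¹𝟙 = [25.6789  33.6638  14.6116  9.3675  21.3099  8.8524  17.0292]
a=μᵀx=1.778589  b=𝟙ᵀx=13.820210  c=𝟙ᵀy=130.513430  D=ac−b²=41.131478
λ₁=(c·0.134−b)/D = (130.513430·0.134−13.820210)/41.131478 = 0.089192
λ₂=(a−b·0.134)/D = (1.778589−13.820210·0.134)/41.131478 = -0.001783
w* = 0.089192·x + -0.001783·y:
  w_0 = 0.089192·4.5430 + -0.001783·25.6789 = 0.3594  (Boeing)
  w_1 = 0.089192·3.4007 + -0.001783·33.6638 = 0.2433  (Tesla)
  w_2 = 0.089192·0.8479 + -0.001783·14.6116 = 0.0496  (Oracle)
  w_3 = 0.089192·1.6042 + -0.001783·9.3675 = 0.1264  (Visa)
  w_4 = 0.089192·1.9359 + -0.001783·21.3099 = 0.1347  (Unilever)
  w_5 = 0.089192·0.9740 + -0.001783·8.8524 = 0.0711  (Raytheon)
  w_6 = 0.089192·0.5145 + -0.001783·17.0292 = 0.0155  (Merck)
Σw_i=1.0000  μᵀw=0.1340
σ²=wᵀΣw=λ₁·μ_p+λ₂ = 0.089192·0.134 + -0.001783 = 0.010169 ≈ 0.0102

0.0102


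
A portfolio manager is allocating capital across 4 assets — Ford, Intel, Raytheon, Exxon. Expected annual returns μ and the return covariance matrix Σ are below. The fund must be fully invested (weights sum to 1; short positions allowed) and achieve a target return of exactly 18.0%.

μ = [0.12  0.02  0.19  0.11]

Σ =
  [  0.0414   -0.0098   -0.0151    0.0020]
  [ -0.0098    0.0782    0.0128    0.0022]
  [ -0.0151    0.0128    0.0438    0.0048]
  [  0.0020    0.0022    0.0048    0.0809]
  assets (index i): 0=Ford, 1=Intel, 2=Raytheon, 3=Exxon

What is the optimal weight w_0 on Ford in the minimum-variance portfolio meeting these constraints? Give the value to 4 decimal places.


0.4322

u=Σ⁻¹μ = [5.0177  -0.1235  6.0071  0.8826]
v=Σ⁻¹𝟙 = [38.0314  12.1582  31.3779  9.2284]
a=μᵀu=1.838087  b=𝟙ᵀu=11.783860  c=𝟙ᵀv=90.795863  D=ac−b²=28.031376
λ₁=(c·0.180−b)/D = (90.795863·0.180−11.783860)/28.031376 = 0.162653
λ₂=(a−b·0.180)/D = (1.838087−11.783860·0.180)/28.031376 = -0.010096
w* = 0.162653·u + -0.010096·v:
  w_0 = 0.162653·5.0177 + -0.010096·38.0314 = 0.4322  (Ford)
  w_1 = 0.162653·-0.1235 + -0.010096·12.1582 = -0.1428  (Intel)
  w_2 = 0.162653·6.0071 + -0.010096·31.3779 = 0.6603  (Raytheon)
  w_3 = 0.162653·0.8826 + -0.010096·9.2284 = 0.0504  (Exxon)
Σw_i=1.0000  μᵀw=0.1800
σ²=wᵀΣw=λ₁·μ_p+λ₂ = 0.162653·0.180 + -0.010096 = 0.019181 ≈ 0.0192


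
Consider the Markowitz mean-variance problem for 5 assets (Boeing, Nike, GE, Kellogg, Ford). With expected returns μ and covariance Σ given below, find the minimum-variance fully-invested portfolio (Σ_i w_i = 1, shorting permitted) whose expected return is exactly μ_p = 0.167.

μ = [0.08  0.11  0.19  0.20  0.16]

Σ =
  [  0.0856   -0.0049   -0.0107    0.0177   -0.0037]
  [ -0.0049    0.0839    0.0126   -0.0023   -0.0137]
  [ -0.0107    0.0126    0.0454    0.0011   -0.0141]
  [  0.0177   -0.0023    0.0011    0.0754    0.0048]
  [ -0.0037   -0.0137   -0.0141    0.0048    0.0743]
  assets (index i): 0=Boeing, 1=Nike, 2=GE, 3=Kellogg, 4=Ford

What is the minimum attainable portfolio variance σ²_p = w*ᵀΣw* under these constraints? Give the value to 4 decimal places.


0.0129

x=Σ⁻¹μ = [1.3567  1.2123  5.1379  2.0870  3.2847]
y=Σ⁻¹𝟙 = [15.1707  12.2195  28.6458  8.2959  21.3678]
a=μᵀx=2.161032  b=𝟙ᵀx=13.078523  c=𝟙ᵀy=85.699648  D=ac−b²=14.151927
λ₁=(c·0.167−b)/D = (85.699648·0.167−13.078523)/14.151927 = 0.087148
λ₂=(a−b·0.167)/D = (2.161032−13.078523·0.167)/14.151927 = -0.001631
w* = 0.087148·x + -0.001631·y:
  w_0 = 0.087148·1.3567 + -0.001631·15.1707 = 0.0935  (Boeing)
  w_1 = 0.087148·1.2123 + -0.001631·12.2195 = 0.0857  (Nike)
  w_2 = 0.087148·5.1379 + -0.001631·28.6458 = 0.4010  (GE)
  w_3 = 0.087148·2.0870 + -0.001631·8.2959 = 0.1683  (Kellogg)
  w_4 = 0.087148·3.2847 + -0.001631·21.3678 = 0.2514  (Ford)
Σw_i=1.0000  μᵀw=0.1670
σ²=wᵀΣw=λ₁·μ_p+λ₂ = 0.087148·0.167 + -0.001631 = 0.012923 ≈ 0.0129


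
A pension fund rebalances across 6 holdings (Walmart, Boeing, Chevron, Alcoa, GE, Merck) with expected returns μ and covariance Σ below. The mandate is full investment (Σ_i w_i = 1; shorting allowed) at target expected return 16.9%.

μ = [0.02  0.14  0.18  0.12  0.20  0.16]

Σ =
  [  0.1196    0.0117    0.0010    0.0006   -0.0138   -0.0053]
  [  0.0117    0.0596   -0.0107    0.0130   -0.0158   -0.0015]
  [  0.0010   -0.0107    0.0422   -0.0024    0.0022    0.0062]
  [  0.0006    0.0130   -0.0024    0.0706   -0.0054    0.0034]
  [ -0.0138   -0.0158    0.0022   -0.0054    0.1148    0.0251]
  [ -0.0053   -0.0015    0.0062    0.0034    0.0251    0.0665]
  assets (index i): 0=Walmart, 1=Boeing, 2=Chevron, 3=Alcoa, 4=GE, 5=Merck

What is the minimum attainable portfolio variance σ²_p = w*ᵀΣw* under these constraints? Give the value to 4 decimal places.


0.0136

p=Σ⁻¹μ = [0.0558  3.4795  4.9393  1.3142  1.9250  1.2347]
q=Σ⁻¹𝟙 = [7.6600  20.7123  27.5583  11.5958  10.5371  8.9759]
a=μᵀp=2.117575  b=𝟙ᵀp=12.948482  c=𝟙ᵀq=87.039443  D=ac−b²=16.649369
λ₁=(c·0.169−b)/D = (87.039443·0.169−12.948482)/16.649369 = 0.105781
λ₂=(a−b·0.169)/D = (2.117575−12.948482·0.169)/16.649369 = -0.004248
w* = 0.105781·p + -0.004248·q:
  w_0 = 0.105781·0.0558 + -0.004248·7.6600 = -0.0266  (Walmart)
  w_1 = 0.105781·3.4795 + -0.004248·20.7123 = 0.2801  (Boeing)
  w_2 = 0.105781·4.9393 + -0.004248·27.5583 = 0.4054  (Chevron)
  w_3 = 0.105781·1.3142 + -0.004248·11.5958 = 0.0898  (Alcoa)
  w_4 = 0.105781·1.9250 + -0.004248·10.5371 = 0.1589  (GE)
  w_5 = 0.105781·1.2347 + -0.004248·8.9759 = 0.0925  (Merck)
Σw_i=1.0000  μᵀw=0.1690
σ²=wᵀΣw=λ₁·μ_p+λ₂ = 0.105781·0.169 + -0.004248 = 0.013629 ≈ 0.0136


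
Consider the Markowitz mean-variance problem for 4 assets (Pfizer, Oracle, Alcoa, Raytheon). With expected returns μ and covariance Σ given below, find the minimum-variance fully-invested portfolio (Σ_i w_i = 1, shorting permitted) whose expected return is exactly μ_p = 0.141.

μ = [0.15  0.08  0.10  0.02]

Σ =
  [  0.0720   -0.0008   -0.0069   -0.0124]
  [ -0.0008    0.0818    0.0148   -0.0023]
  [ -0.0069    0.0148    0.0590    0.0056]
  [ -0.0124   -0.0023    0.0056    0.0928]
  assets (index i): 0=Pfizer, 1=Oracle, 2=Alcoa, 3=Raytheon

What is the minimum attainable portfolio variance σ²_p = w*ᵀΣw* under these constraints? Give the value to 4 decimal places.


g=Σ⁻¹μ = [2.3345  0.6963  1.7516  0.4390]
h=Σ⁻¹𝟙 = [17.6128  9.9746  15.3250  12.4517]
a=μᵀg=0.589823  b=𝟙ᵀg=5.221424  c=𝟙ᵀh=55.364125  D=ac−b²=5.391773
λ₁=(c·0.141−b)/D = (55.364125·0.141−5.221424)/5.391773 = 0.479419
λ₂=(a−b·0.141)/D = (0.589823−5.221424·0.141)/5.391773 = -0.027152
w* = 0.479419·g + -0.027152·h:
  w_0 = 0.479419·2.3345 + -0.027152·17.6128 = 0.6410  (Pfizer)
  w_1 = 0.479419·0.6963 + -0.027152·9.9746 = 0.0630  (Oracle)
  w_2 = 0.479419·1.7516 + -0.027152·15.3250 = 0.4237  (Alcoa)
  w_3 = 0.479419·0.4390 + -0.027152·12.4517 = -0.1276  (Raytheon)
Σw_i=1.0000  μᵀw=0.1410
σ²=wᵀΣw=λ₁·μ_p+λ₂ = 0.479419·0.141 + -0.027152 = 0.040446 ≈ 0.0404

0.0404


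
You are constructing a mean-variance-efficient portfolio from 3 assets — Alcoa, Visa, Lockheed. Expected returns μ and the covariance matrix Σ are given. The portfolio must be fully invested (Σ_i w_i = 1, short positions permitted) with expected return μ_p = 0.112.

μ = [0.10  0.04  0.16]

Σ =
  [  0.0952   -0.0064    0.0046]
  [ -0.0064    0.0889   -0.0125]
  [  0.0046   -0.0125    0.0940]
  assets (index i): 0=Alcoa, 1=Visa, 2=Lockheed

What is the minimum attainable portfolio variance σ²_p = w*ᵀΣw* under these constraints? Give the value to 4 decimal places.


p=Σ⁻¹μ = [1.0174  0.7699  1.7547]
q=Σ⁻¹𝟙 = [10.8492  13.7071  11.9301]
a=μᵀp=0.413291  b=𝟙ᵀp=3.542028  c=𝟙ᵀq=36.486469  D=ac−b²=2.533577
λ₁=(c·0.112−b)/D = (36.486469·0.112−3.542028)/2.533577 = 0.214896
λ₂=(a−b·0.112)/D = (0.413291−3.542028·0.112)/2.533577 = 0.006546
w* = 0.214896·p + 0.006546·q:
  w_0 = 0.214896·1.0174 + 0.006546·10.8492 = 0.2897  (Alcoa)
  w_1 = 0.214896·0.7699 + 0.006546·13.7071 = 0.2552  (Visa)
  w_2 = 0.214896·1.7547 + 0.006546·11.9301 = 0.4552  (Lockheed)
Σw_i=1.0000  μᵀw=0.1120
σ²=wᵀΣw=λ₁·μ_p+λ₂ = 0.214896·0.112 + 0.006546 = 0.030614 ≈ 0.0306

0.0306


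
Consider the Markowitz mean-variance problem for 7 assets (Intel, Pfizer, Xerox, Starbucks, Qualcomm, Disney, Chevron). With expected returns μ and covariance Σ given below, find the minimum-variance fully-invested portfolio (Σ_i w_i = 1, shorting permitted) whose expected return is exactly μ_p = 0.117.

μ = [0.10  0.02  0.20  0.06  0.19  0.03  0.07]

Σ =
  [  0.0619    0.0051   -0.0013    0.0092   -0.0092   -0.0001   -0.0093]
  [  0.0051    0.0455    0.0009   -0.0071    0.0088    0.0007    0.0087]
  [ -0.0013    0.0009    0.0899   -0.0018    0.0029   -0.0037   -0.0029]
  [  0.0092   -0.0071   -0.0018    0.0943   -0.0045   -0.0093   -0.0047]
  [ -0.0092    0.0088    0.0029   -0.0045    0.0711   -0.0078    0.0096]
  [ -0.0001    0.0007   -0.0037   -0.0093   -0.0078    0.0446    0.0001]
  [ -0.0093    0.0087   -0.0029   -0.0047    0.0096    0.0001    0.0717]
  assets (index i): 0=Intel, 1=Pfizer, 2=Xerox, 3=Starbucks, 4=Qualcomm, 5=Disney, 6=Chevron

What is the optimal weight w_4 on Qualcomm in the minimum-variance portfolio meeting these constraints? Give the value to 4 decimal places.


x=Σ⁻¹μ = [2.2024  -0.5410  2.2790  0.7747  3.0076  1.5603  1.0657]
y=Σ⁻¹𝟙 = [17.4097  15.9077  12.6242  14.6597  16.1253  29.1048  13.5469]
a=μᵀx=1.404563  b=𝟙ᵀx=10.348770  c=𝟙ᵀy=119.378166  D=ac−b²=60.577163
λ₁=(c·0.117−b)/D = (119.378166·0.117−10.348770)/60.577163 = 0.059733
λ₂=(a−b·0.117)/D = (1.404563−10.348770·0.117)/60.577163 = 0.003199
w* = 0.059733·x + 0.003199·y:
  w_0 = 0.059733·2.2024 + 0.003199·17.4097 = 0.1872  (Intel)
  w_1 = 0.059733·-0.5410 + 0.003199·15.9077 = 0.0186  (Pfizer)
  w_2 = 0.059733·2.2790 + 0.003199·12.6242 = 0.1765  (Xerox)
  w_3 = 0.059733·0.7747 + 0.003199·14.6597 = 0.0932  (Starbucks)
  w_4 = 0.059733·3.0076 + 0.003199·16.1253 = 0.2312  (Qualcomm)
  w_5 = 0.059733·1.5603 + 0.003199·29.1048 = 0.1863  (Disney)
  w_6 = 0.059733·1.0657 + 0.003199·13.5469 = 0.1070  (Chevron)
Σw_i=1.0000  μᵀw=0.1170
σ²=wᵀΣw=λ₁·μ_p+λ₂ = 0.059733·0.117 + 0.003199 = 0.010187 ≈ 0.0102

0.2312
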